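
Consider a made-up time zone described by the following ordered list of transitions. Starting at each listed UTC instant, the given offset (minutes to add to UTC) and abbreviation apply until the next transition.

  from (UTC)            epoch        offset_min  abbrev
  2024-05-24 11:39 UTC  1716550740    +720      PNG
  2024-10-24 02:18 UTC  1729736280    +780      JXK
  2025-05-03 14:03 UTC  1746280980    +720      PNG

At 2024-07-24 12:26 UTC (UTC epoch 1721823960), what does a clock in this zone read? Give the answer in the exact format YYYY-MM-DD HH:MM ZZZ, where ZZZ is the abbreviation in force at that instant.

2024-07-25 00:26 PNG

Query: 2024-07-24 12:26 UTC
Rule 1/3 (PNG, +12:00): 2024-05-24 11:39 UTC ≤ query < 2024-10-24 02:18 UTC
12·60 + 26 + 720 = 1466 min
1466 = 1·1440 + 26; 26 = 0·60 + 26 → 00:26, 2024-07-24 + 1 day = 2024-07-25
→ 2024-07-25 00:26 PNG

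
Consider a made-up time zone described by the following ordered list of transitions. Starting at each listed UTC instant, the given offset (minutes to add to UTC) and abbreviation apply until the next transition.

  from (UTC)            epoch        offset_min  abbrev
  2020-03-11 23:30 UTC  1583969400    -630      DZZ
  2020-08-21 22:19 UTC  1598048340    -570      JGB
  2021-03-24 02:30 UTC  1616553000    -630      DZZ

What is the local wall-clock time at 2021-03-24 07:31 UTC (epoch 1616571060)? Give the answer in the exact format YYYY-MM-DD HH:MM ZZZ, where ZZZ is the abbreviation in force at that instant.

Query: 2021-03-24 07:31 UTC
Rule 3/3 (DZZ, -10:30): 2021-03-24 02:30 UTC ≤ query < +∞
7·60 + 31 - 630 = -179 min
-179 = -1·1440 + 1261; 1261 = 21·60 + 1 → 21:01, 2021-03-24 - 1 day = 2021-03-23
→ 2021-03-23 21:01 DZZ

2021-03-23 21:01 DZZ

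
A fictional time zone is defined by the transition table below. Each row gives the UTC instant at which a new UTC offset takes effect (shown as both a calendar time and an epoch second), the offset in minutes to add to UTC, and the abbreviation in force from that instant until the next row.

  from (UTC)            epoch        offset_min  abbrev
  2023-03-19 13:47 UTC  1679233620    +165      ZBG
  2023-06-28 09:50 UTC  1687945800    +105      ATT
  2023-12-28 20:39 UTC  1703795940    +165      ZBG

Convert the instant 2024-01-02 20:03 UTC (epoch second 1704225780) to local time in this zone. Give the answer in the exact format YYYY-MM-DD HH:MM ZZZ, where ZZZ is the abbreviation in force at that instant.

2024-01-02 22:48 ZBG

Query: 2024-01-02 20:03 UTC
Rule 3/3 (ZBG, +02:45): 2023-12-28 20:39 UTC ≤ query < +∞
20·60 + 3 + 165 = 1368 min
1368 = 0·1440 + 1368; 1368 = 22·60 + 48 → 22:48, same day
→ 2024-01-02 22:48 ZBG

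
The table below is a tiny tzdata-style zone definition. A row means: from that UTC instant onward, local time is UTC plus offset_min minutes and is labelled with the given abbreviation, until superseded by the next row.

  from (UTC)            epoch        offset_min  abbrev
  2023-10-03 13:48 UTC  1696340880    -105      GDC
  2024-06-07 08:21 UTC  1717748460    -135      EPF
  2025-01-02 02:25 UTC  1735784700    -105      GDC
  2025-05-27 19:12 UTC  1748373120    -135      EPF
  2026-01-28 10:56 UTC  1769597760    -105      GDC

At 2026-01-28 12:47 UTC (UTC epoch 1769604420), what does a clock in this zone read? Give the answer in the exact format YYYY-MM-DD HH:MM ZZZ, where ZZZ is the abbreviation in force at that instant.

2026-01-28 11:02 GDC

Query: 2026-01-28 12:47 UTC
Rule 5/5 (GDC, -01:45): 2026-01-28 10:56 UTC ≤ query < +∞
12·60 + 47 - 105 = 662 min
662 = 0·1440 + 662; 662 = 11·60 + 2 → 11:02, same day
→ 2026-01-28 11:02 GDC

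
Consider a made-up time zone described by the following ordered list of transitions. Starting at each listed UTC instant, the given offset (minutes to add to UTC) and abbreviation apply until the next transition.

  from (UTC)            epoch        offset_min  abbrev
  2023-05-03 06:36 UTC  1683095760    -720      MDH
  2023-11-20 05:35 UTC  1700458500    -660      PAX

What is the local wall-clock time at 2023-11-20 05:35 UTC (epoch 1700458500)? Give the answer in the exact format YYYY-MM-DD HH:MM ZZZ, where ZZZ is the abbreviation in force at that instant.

Query: 2023-11-20 05:35 UTC
Rule 2/2 (PAX, -11:00): 2023-11-20 05:35 UTC ≤ query < +∞
5·60 + 35 - 660 = -325 min
-325 = -1·1440 + 1115; 1115 = 18·60 + 35 → 18:35, 2023-11-20 - 1 day = 2023-11-19
→ 2023-11-19 18:35 PAX

2023-11-19 18:35 PAX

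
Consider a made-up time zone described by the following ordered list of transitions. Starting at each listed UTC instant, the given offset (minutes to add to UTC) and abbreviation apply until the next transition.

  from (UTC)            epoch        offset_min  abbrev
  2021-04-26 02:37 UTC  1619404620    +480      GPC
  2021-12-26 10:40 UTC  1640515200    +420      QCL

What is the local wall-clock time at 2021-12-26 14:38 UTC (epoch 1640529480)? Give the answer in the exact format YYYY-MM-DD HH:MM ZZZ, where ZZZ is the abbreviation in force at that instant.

Query: 2021-12-26 14:38 UTC
Rule 2/2 (QCL, +07:00): 2021-12-26 10:40 UTC ≤ query < +∞
14·60 + 38 + 420 = 1298 min
1298 = 0·1440 + 1298; 1298 = 21·60 + 38 → 21:38, same day
→ 2021-12-26 21:38 QCL

2021-12-26 21:38 QCL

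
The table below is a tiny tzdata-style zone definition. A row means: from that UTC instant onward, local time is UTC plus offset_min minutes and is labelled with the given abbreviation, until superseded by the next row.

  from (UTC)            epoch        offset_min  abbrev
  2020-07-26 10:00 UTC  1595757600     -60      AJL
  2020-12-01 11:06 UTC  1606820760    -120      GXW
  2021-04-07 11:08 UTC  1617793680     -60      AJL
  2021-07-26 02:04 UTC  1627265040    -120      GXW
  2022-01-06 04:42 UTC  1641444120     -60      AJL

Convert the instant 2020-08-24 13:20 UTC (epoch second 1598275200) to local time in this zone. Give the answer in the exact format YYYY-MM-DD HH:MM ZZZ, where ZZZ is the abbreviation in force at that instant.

2020-08-24 12:20 AJL

Query: 2020-08-24 13:20 UTC
Rule 1/5 (AJL, -01:00): 2020-07-26 10:00 UTC ≤ query < 2020-12-01 11:06 UTC
13·60 + 20 - 60 = 740 min
740 = 0·1440 + 740; 740 = 12·60 + 20 → 12:20, same day
→ 2020-08-24 12:20 AJL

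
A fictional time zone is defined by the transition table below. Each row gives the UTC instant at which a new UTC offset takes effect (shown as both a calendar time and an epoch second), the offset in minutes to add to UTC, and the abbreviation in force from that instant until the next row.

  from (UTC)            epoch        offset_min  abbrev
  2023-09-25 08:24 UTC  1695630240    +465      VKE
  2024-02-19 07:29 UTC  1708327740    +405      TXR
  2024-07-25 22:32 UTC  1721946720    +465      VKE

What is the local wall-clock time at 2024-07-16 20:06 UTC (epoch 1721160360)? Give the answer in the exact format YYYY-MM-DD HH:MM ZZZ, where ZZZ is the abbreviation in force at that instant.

Query: 2024-07-16 20:06 UTC
Rule 2/3 (TXR, +06:45): 2024-02-19 07:29 UTC ≤ query < 2024-07-25 22:32 UTC
20·60 + 6 + 405 = 1611 min
1611 = 1·1440 + 171; 171 = 2·60 + 51 → 02:51, 2024-07-16 + 1 day = 2024-07-17
→ 2024-07-17 02:51 TXR

2024-07-17 02:51 TXR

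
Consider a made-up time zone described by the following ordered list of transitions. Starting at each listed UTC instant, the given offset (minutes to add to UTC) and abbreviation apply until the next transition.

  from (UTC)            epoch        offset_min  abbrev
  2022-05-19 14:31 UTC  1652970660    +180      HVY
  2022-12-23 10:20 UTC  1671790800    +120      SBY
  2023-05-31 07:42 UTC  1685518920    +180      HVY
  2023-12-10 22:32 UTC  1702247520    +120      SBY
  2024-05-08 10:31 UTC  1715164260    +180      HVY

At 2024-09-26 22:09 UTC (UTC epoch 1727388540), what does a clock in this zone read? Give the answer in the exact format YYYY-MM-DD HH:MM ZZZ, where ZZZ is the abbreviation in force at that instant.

Query: 2024-09-26 22:09 UTC
Rule 5/5 (HVY, +03:00): 2024-05-08 10:31 UTC ≤ query < +∞
22·60 + 9 + 180 = 1509 min
1509 = 1·1440 + 69; 69 = 1·60 + 9 → 01:09, 2024-09-26 + 1 day = 2024-09-27
→ 2024-09-27 01:09 HVY

2024-09-27 01:09 HVY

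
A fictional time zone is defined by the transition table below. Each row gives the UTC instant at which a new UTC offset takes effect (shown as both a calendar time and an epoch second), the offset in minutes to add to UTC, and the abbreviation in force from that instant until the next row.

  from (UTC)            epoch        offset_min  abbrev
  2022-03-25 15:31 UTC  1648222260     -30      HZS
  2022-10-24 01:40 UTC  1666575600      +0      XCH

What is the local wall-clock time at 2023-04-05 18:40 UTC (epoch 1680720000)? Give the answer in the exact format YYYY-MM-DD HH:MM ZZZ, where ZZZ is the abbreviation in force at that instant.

Query: 2023-04-05 18:40 UTC
Rule 2/2 (XCH, +00:00): 2022-10-24 01:40 UTC ≤ query < +∞
18·60 + 40 + 0 = 1120 min
1120 = 0·1440 + 1120; 1120 = 18·60 + 40 → 18:40, same day
→ 2023-04-05 18:40 XCH

2023-04-05 18:40 XCH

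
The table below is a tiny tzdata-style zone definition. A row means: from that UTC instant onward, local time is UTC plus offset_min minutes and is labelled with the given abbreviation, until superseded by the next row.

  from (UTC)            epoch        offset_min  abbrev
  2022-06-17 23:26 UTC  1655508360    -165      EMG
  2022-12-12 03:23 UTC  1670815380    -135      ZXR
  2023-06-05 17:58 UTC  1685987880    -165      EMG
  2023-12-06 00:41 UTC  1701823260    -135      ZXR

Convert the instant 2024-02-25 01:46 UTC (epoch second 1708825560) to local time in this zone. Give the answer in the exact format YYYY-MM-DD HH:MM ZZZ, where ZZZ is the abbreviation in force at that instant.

Query: 2024-02-25 01:46 UTC
Rule 4/4 (ZXR, -02:15): 2023-12-06 00:41 UTC ≤ query < +∞
1·60 + 46 - 135 = -29 min
-29 = -1·1440 + 1411; 1411 = 23·60 + 31 → 23:31, 2024-02-25 - 1 day = 2024-02-24
→ 2024-02-24 23:31 ZXR

2024-02-24 23:31 ZXR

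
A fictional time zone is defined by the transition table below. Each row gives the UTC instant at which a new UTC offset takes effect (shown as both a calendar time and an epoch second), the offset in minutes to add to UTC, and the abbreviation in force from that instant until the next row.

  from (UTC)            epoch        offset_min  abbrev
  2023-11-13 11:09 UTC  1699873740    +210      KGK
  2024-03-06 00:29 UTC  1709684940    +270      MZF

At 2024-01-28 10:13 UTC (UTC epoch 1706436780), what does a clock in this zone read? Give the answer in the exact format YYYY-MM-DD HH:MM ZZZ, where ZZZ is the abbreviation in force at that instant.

Query: 2024-01-28 10:13 UTC
Rule 1/2 (KGK, +03:30): 2023-11-13 11:09 UTC ≤ query < 2024-03-06 00:29 UTC
10·60 + 13 + 210 = 823 min
823 = 0·1440 + 823; 823 = 13·60 + 43 → 13:43, same day
→ 2024-01-28 13:43 KGK

2024-01-28 13:43 KGK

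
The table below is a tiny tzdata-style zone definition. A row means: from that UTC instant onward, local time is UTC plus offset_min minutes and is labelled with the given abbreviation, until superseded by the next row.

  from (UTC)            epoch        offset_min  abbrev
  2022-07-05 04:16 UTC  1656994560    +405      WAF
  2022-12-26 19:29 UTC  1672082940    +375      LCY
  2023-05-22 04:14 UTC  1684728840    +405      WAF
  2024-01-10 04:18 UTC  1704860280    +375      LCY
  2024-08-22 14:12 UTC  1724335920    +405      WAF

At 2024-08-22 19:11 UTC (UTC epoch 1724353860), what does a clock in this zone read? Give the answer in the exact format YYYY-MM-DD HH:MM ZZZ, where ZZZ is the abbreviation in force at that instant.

Query: 2024-08-22 19:11 UTC
Rule 5/5 (WAF, +06:45): 2024-08-22 14:12 UTC ≤ query < +∞
19·60 + 11 + 405 = 1556 min
1556 = 1·1440 + 116; 116 = 1·60 + 56 → 01:56, 2024-08-22 + 1 day = 2024-08-23
→ 2024-08-23 01:56 WAF

2024-08-23 01:56 WAF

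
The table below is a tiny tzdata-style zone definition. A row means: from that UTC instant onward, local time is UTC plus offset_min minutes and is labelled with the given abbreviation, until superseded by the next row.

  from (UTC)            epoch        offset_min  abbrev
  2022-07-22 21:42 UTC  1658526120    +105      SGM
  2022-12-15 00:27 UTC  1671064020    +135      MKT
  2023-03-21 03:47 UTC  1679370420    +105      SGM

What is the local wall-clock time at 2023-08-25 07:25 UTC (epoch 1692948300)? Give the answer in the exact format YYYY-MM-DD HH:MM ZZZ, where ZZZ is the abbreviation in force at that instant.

2023-08-25 09:10 SGM

Query: 2023-08-25 07:25 UTC
Rule 3/3 (SGM, +01:45): 2023-03-21 03:47 UTC ≤ query < +∞
7·60 + 25 + 105 = 550 min
550 = 0·1440 + 550; 550 = 9·60 + 10 → 09:10, same day
→ 2023-08-25 09:10 SGM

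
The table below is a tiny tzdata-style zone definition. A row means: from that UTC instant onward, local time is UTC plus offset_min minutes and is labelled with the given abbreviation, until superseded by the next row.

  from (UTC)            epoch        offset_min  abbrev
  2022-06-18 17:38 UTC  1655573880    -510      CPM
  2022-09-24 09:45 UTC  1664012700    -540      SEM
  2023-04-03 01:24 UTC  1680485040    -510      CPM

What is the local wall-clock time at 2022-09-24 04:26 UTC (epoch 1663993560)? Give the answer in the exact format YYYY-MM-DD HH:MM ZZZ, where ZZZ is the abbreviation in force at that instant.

2022-09-23 19:56 CPM

Query: 2022-09-24 04:26 UTC
Rule 1/3 (CPM, -08:30): 2022-06-18 17:38 UTC ≤ query < 2022-09-24 09:45 UTC
4·60 + 26 - 510 = -244 min
-244 = -1·1440 + 1196; 1196 = 19·60 + 56 → 19:56, 2022-09-24 - 1 day = 2022-09-23
→ 2022-09-23 19:56 CPM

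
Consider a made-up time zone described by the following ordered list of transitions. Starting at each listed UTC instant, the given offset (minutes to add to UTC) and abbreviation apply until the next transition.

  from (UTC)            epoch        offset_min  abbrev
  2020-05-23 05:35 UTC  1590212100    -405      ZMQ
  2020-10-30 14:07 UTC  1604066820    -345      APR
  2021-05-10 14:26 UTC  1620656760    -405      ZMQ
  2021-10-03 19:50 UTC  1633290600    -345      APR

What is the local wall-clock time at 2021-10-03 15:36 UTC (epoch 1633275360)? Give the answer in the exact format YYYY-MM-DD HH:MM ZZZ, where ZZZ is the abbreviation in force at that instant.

Query: 2021-10-03 15:36 UTC
Rule 3/4 (ZMQ, -06:45): 2021-05-10 14:26 UTC ≤ query < 2021-10-03 19:50 UTC
15·60 + 36 - 405 = 531 min
531 = 0·1440 + 531; 531 = 8·60 + 51 → 08:51, same day
→ 2021-10-03 08:51 ZMQ

2021-10-03 08:51 ZMQ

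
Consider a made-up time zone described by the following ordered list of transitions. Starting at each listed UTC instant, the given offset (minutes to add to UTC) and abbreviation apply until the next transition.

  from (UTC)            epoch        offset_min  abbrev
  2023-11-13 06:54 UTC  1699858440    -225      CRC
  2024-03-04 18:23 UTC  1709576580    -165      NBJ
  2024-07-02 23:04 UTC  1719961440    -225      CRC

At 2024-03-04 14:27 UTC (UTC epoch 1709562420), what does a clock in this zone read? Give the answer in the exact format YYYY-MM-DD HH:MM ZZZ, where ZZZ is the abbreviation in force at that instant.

Query: 2024-03-04 14:27 UTC
Rule 1/3 (CRC, -03:45): 2023-11-13 06:54 UTC ≤ query < 2024-03-04 18:23 UTC
14·60 + 27 - 225 = 642 min
642 = 0·1440 + 642; 642 = 10·60 + 42 → 10:42, same day
→ 2024-03-04 10:42 CRC

2024-03-04 10:42 CRC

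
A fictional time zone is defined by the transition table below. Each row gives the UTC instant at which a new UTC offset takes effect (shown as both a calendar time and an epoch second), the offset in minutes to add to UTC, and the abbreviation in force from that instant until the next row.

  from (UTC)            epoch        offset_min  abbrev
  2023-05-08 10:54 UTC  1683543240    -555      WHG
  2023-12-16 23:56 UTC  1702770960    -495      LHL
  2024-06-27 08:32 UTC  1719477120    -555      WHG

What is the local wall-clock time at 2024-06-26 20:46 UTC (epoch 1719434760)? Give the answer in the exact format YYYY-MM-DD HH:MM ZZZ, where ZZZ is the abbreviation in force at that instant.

Query: 2024-06-26 20:46 UTC
Rule 2/3 (LHL, -08:15): 2023-12-16 23:56 UTC ≤ query < 2024-06-27 08:32 UTC
20·60 + 46 - 495 = 751 min
751 = 0·1440 + 751; 751 = 12·60 + 31 → 12:31, same day
→ 2024-06-26 12:31 LHL

2024-06-26 12:31 LHL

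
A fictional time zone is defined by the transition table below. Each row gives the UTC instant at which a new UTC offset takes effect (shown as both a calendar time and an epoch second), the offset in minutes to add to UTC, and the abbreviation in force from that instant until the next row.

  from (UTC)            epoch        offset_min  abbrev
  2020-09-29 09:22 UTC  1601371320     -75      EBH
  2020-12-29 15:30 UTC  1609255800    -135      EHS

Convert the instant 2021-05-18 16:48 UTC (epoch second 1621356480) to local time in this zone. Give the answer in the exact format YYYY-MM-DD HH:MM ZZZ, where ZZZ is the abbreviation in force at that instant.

2021-05-18 14:33 EHS

Query: 2021-05-18 16:48 UTC
Rule 2/2 (EHS, -02:15): 2020-12-29 15:30 UTC ≤ query < +∞
16·60 + 48 - 135 = 873 min
873 = 0·1440 + 873; 873 = 14·60 + 33 → 14:33, same day
→ 2021-05-18 14:33 EHS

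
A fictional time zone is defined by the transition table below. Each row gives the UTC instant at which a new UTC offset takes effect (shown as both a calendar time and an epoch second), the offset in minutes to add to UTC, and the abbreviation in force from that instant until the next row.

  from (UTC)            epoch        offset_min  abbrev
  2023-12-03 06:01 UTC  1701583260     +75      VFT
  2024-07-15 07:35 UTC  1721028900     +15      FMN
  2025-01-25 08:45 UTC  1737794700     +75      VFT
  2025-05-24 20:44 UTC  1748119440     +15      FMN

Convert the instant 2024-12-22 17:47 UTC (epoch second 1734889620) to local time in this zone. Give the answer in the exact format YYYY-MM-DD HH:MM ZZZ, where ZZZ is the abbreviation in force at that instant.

Query: 2024-12-22 17:47 UTC
Rule 2/4 (FMN, +00:15): 2024-07-15 07:35 UTC ≤ query < 2025-01-25 08:45 UTC
17·60 + 47 + 15 = 1082 min
1082 = 0·1440 + 1082; 1082 = 18·60 + 2 → 18:02, same day
→ 2024-12-22 18:02 FMN

2024-12-22 18:02 FMN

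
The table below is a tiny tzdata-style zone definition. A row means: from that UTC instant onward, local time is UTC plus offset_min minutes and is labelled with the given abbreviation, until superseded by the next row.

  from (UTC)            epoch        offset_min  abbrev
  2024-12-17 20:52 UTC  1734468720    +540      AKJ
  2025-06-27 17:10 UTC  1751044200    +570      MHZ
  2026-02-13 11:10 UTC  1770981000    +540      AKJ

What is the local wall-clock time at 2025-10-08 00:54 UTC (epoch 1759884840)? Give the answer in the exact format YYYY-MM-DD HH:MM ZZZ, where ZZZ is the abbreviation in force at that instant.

2025-10-08 10:24 MHZ

Query: 2025-10-08 00:54 UTC
Rule 2/3 (MHZ, +09:30): 2025-06-27 17:10 UTC ≤ query < 2026-02-13 11:10 UTC
0·60 + 54 + 570 = 624 min
624 = 0·1440 + 624; 624 = 10·60 + 24 → 10:24, same day
→ 2025-10-08 10:24 MHZ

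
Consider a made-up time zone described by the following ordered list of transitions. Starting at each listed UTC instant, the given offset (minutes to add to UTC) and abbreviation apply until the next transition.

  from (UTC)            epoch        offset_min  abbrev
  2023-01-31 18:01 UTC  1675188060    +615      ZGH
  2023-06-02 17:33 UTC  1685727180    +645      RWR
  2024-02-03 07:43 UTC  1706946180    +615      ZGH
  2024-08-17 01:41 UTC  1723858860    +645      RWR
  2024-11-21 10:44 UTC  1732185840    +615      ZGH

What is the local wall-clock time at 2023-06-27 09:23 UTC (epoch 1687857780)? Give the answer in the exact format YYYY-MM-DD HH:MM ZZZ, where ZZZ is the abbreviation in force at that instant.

Query: 2023-06-27 09:23 UTC
Rule 2/5 (RWR, +10:45): 2023-06-02 17:33 UTC ≤ query < 2024-02-03 07:43 UTC
9·60 + 23 + 645 = 1208 min
1208 = 0·1440 + 1208; 1208 = 20·60 + 8 → 20:08, same day
→ 2023-06-27 20:08 RWR

2023-06-27 20:08 RWR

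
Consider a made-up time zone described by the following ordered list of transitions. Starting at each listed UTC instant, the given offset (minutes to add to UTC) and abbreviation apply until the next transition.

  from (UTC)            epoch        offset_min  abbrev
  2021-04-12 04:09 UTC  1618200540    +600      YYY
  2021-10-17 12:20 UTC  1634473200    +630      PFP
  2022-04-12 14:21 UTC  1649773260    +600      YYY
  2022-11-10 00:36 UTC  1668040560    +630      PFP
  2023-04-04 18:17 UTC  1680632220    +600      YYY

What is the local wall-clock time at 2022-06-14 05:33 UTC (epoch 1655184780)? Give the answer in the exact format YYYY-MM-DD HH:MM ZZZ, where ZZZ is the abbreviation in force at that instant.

Query: 2022-06-14 05:33 UTC
Rule 3/5 (YYY, +10:00): 2022-04-12 14:21 UTC ≤ query < 2022-11-10 00:36 UTC
5·60 + 33 + 600 = 933 min
933 = 0·1440 + 933; 933 = 15·60 + 33 → 15:33, same day
→ 2022-06-14 15:33 YYY

2022-06-14 15:33 YYY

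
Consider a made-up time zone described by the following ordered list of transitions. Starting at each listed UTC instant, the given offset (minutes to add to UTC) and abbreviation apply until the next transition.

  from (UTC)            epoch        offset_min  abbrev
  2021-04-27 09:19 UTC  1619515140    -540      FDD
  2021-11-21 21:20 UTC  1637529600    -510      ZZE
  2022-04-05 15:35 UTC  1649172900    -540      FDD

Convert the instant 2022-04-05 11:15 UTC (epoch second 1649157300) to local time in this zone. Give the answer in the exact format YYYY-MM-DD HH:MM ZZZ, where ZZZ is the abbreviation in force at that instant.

Query: 2022-04-05 11:15 UTC
Rule 2/3 (ZZE, -08:30): 2021-11-21 21:20 UTC ≤ query < 2022-04-05 15:35 UTC
11·60 + 15 - 510 = 165 min
165 = 0·1440 + 165; 165 = 2·60 + 45 → 02:45, same day
→ 2022-04-05 02:45 ZZE

2022-04-05 02:45 ZZE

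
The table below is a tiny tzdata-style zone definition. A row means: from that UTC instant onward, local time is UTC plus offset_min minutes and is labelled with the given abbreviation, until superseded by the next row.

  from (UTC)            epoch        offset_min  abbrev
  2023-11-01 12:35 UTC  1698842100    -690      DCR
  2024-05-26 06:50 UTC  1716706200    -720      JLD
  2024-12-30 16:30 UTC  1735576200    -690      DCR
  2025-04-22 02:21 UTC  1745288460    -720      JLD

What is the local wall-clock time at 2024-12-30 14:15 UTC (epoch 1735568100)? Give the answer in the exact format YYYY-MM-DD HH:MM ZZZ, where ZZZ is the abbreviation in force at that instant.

2024-12-30 02:15 JLD

Query: 2024-12-30 14:15 UTC
Rule 2/4 (JLD, -12:00): 2024-05-26 06:50 UTC ≤ query < 2024-12-30 16:30 UTC
14·60 + 15 - 720 = 135 min
135 = 0·1440 + 135; 135 = 2·60 + 15 → 02:15, same day
→ 2024-12-30 02:15 JLD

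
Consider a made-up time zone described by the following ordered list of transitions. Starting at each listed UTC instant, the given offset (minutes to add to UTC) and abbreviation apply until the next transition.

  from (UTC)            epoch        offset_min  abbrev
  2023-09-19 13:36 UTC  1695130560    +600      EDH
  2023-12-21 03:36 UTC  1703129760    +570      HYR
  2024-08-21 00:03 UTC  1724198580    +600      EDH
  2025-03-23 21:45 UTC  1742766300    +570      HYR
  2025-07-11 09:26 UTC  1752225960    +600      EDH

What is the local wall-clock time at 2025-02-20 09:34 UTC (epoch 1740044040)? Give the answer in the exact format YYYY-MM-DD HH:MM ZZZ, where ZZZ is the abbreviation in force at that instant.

2025-02-20 19:34 EDH

Query: 2025-02-20 09:34 UTC
Rule 3/5 (EDH, +10:00): 2024-08-21 00:03 UTC ≤ query < 2025-03-23 21:45 UTC
9·60 + 34 + 600 = 1174 min
1174 = 0·1440 + 1174; 1174 = 19·60 + 34 → 19:34, same day
→ 2025-02-20 19:34 EDH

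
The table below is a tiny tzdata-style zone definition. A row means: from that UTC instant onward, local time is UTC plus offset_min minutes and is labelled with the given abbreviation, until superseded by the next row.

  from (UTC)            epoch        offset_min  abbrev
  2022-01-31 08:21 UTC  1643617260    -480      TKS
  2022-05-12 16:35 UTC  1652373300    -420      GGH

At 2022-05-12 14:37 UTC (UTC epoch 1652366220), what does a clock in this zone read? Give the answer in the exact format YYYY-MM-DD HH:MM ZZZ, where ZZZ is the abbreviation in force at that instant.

Query: 2022-05-12 14:37 UTC
Rule 1/2 (TKS, -08:00): 2022-01-31 08:21 UTC ≤ query < 2022-05-12 16:35 UTC
14·60 + 37 - 480 = 397 min
397 = 0·1440 + 397; 397 = 6·60 + 37 → 06:37, same day
→ 2022-05-12 06:37 TKS

2022-05-12 06:37 TKS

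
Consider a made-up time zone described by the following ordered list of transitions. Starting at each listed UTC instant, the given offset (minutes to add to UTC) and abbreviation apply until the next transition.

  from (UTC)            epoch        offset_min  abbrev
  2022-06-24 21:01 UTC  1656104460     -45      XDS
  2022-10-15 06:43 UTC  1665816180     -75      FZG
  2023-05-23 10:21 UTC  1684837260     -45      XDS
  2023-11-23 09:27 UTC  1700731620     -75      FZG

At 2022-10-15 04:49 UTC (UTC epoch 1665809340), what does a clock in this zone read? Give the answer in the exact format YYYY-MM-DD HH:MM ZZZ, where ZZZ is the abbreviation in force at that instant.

2022-10-15 04:04 XDS

Query: 2022-10-15 04:49 UTC
Rule 1/4 (XDS, -00:45): 2022-06-24 21:01 UTC ≤ query < 2022-10-15 06:43 UTC
4·60 + 49 - 45 = 244 min
244 = 0·1440 + 244; 244 = 4·60 + 4 → 04:04, same day
→ 2022-10-15 04:04 XDS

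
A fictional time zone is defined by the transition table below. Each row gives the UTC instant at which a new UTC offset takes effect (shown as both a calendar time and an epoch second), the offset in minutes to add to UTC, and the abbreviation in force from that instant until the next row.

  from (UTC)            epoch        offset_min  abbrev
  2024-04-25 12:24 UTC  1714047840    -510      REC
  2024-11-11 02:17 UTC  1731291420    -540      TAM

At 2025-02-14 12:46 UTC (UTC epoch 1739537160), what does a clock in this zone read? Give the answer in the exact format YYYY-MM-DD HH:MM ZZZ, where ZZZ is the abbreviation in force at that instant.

Query: 2025-02-14 12:46 UTC
Rule 2/2 (TAM, -09:00): 2024-11-11 02:17 UTC ≤ query < +∞
12·60 + 46 - 540 = 226 min
226 = 0·1440 + 226; 226 = 3·60 + 46 → 03:46, same day
→ 2025-02-14 03:46 TAM

2025-02-14 03:46 TAM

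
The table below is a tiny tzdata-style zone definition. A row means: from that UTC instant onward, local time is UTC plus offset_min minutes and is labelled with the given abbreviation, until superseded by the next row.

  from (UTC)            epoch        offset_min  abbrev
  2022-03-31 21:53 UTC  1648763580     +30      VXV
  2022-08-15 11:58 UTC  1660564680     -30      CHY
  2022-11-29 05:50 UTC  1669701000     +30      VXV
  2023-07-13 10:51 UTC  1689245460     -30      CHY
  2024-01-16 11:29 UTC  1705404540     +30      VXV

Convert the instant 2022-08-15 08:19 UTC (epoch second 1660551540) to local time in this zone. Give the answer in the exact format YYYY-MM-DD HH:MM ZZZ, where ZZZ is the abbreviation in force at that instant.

Query: 2022-08-15 08:19 UTC
Rule 1/5 (VXV, +00:30): 2022-03-31 21:53 UTC ≤ query < 2022-08-15 11:58 UTC
8·60 + 19 + 30 = 529 min
529 = 0·1440 + 529; 529 = 8·60 + 49 → 08:49, same day
→ 2022-08-15 08:49 VXV

2022-08-15 08:49 VXV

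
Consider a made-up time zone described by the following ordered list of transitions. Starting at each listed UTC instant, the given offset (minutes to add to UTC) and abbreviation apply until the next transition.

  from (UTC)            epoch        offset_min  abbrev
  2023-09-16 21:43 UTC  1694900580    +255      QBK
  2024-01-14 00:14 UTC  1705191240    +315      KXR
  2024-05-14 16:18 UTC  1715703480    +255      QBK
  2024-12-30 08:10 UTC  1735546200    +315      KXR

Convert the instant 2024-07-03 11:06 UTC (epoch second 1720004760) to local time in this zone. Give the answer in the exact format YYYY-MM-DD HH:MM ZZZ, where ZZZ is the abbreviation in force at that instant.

Query: 2024-07-03 11:06 UTC
Rule 3/4 (QBK, +04:15): 2024-05-14 16:18 UTC ≤ query < 2024-12-30 08:10 UTC
11·60 + 6 + 255 = 921 min
921 = 0·1440 + 921; 921 = 15·60 + 21 → 15:21, same day
→ 2024-07-03 15:21 QBK

2024-07-03 15:21 QBK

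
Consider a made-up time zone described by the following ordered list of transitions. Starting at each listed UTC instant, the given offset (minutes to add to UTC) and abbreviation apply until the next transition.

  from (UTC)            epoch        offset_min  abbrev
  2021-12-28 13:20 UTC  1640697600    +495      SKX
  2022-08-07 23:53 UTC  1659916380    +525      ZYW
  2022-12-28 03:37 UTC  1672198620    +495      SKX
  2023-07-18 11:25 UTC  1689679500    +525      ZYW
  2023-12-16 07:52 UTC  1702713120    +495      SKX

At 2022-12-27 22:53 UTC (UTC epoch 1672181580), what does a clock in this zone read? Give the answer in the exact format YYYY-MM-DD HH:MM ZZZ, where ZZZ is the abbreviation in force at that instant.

Query: 2022-12-27 22:53 UTC
Rule 2/5 (ZYW, +08:45): 2022-08-07 23:53 UTC ≤ query < 2022-12-28 03:37 UTC
22·60 + 53 + 525 = 1898 min
1898 = 1·1440 + 458; 458 = 7·60 + 38 → 07:38, 2022-12-27 + 1 day = 2022-12-28
→ 2022-12-28 07:38 ZYW

2022-12-28 07:38 ZYW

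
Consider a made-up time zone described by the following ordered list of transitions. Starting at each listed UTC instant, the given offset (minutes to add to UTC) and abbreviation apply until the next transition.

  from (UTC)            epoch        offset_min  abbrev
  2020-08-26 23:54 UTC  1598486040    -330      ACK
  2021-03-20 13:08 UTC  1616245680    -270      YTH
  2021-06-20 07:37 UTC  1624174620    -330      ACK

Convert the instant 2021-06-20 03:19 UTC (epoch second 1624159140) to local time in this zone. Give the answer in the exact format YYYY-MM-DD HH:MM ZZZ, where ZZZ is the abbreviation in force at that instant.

Query: 2021-06-20 03:19 UTC
Rule 2/3 (YTH, -04:30): 2021-03-20 13:08 UTC ≤ query < 2021-06-20 07:37 UTC
3·60 + 19 - 270 = -71 min
-71 = -1·1440 + 1369; 1369 = 22·60 + 49 → 22:49, 2021-06-20 - 1 day = 2021-06-19
→ 2021-06-19 22:49 YTH

2021-06-19 22:49 YTH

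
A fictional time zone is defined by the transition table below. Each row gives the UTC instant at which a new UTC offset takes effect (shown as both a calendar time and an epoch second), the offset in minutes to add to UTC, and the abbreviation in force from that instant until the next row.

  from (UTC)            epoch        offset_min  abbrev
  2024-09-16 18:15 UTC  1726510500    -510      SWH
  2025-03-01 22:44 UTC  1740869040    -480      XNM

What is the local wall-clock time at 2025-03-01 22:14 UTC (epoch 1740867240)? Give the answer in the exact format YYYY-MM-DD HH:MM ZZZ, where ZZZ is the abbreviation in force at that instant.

2025-03-01 13:44 SWH

Query: 2025-03-01 22:14 UTC
Rule 1/2 (SWH, -08:30): 2024-09-16 18:15 UTC ≤ query < 2025-03-01 22:44 UTC
22·60 + 14 - 510 = 824 min
824 = 0·1440 + 824; 824 = 13·60 + 44 → 13:44, same day
→ 2025-03-01 13:44 SWH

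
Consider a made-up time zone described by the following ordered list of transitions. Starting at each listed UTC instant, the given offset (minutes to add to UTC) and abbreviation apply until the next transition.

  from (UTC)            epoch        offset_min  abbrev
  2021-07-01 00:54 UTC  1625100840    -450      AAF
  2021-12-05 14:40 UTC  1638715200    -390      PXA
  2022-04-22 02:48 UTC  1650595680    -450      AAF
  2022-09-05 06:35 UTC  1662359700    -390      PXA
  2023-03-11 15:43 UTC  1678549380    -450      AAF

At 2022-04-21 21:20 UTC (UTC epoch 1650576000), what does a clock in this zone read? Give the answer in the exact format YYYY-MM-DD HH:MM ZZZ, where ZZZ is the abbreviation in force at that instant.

2022-04-21 14:50 PXA

Query: 2022-04-21 21:20 UTC
Rule 2/5 (PXA, -06:30): 2021-12-05 14:40 UTC ≤ query < 2022-04-22 02:48 UTC
21·60 + 20 - 390 = 890 min
890 = 0·1440 + 890; 890 = 14·60 + 50 → 14:50, same day
→ 2022-04-21 14:50 PXA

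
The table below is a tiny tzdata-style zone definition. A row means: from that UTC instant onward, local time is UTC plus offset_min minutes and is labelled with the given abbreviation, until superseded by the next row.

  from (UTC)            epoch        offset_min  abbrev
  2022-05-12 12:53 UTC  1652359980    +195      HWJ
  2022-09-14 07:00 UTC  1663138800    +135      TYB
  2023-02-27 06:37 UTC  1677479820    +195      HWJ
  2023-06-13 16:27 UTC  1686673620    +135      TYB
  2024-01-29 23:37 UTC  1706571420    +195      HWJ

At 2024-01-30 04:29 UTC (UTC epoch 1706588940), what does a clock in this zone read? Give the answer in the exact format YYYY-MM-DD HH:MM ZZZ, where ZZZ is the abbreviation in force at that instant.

2024-01-30 07:44 HWJ

Query: 2024-01-30 04:29 UTC
Rule 5/5 (HWJ, +03:15): 2024-01-29 23:37 UTC ≤ query < +∞
4·60 + 29 + 195 = 464 min
464 = 0·1440 + 464; 464 = 7·60 + 44 → 07:44, same day
→ 2024-01-30 07:44 HWJ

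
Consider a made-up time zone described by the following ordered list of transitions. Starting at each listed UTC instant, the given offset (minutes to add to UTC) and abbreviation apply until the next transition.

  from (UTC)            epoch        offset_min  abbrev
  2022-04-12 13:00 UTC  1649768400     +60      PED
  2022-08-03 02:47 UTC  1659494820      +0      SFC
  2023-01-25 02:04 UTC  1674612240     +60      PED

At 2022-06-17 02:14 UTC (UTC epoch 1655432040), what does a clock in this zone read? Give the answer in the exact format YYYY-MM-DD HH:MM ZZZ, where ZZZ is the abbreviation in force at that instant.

2022-06-17 03:14 PED

Query: 2022-06-17 02:14 UTC
Rule 1/3 (PED, +01:00): 2022-04-12 13:00 UTC ≤ query < 2022-08-03 02:47 UTC
2·60 + 14 + 60 = 194 min
194 = 0·1440 + 194; 194 = 3·60 + 14 → 03:14, same day
→ 2022-06-17 03:14 PED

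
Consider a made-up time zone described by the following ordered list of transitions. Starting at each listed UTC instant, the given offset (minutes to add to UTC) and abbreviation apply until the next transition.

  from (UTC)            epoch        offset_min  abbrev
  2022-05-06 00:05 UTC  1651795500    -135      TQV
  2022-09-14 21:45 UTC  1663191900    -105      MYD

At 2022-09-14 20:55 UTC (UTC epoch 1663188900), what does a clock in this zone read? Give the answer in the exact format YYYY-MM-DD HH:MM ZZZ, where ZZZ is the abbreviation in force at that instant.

2022-09-14 18:40 TQV

Query: 2022-09-14 20:55 UTC
Rule 1/2 (TQV, -02:15): 2022-05-06 00:05 UTC ≤ query < 2022-09-14 21:45 UTC
20·60 + 55 - 135 = 1120 min
1120 = 0·1440 + 1120; 1120 = 18·60 + 40 → 18:40, same day
→ 2022-09-14 18:40 TQV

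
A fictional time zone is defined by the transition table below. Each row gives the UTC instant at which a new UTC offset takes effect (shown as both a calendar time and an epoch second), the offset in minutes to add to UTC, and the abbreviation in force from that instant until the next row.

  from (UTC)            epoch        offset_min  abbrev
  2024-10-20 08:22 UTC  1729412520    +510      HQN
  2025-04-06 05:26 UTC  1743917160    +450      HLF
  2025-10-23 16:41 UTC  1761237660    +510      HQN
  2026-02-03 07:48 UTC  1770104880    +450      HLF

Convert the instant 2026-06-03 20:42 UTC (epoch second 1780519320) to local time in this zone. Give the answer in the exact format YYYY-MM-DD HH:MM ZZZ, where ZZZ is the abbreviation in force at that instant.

2026-06-04 04:12 HLF

Query: 2026-06-03 20:42 UTC
Rule 4/4 (HLF, +07:30): 2026-02-03 07:48 UTC ≤ query < +∞
20·60 + 42 + 450 = 1692 min
1692 = 1·1440 + 252; 252 = 4·60 + 12 → 04:12, 2026-06-03 + 1 day = 2026-06-04
→ 2026-06-04 04:12 HLF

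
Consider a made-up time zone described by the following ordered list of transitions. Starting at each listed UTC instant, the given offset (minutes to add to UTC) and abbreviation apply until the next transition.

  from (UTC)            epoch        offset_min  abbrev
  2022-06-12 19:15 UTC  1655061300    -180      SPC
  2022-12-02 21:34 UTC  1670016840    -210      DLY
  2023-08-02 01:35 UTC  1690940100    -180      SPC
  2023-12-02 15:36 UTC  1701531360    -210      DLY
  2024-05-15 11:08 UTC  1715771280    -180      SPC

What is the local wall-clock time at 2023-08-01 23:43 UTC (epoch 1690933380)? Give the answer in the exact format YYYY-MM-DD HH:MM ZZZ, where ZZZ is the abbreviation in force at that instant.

2023-08-01 20:13 DLY

Query: 2023-08-01 23:43 UTC
Rule 2/5 (DLY, -03:30): 2022-12-02 21:34 UTC ≤ query < 2023-08-02 01:35 UTC
23·60 + 43 - 210 = 1213 min
1213 = 0·1440 + 1213; 1213 = 20·60 + 13 → 20:13, same day
→ 2023-08-01 20:13 DLY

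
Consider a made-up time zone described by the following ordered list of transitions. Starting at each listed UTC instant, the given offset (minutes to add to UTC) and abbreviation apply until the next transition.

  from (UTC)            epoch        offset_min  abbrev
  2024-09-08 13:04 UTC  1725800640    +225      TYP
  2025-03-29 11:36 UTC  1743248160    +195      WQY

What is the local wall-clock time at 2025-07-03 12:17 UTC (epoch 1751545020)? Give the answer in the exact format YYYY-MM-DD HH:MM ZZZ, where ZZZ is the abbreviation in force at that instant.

Query: 2025-07-03 12:17 UTC
Rule 2/2 (WQY, +03:15): 2025-03-29 11:36 UTC ≤ query < +∞
12·60 + 17 + 195 = 932 min
932 = 0·1440 + 932; 932 = 15·60 + 32 → 15:32, same day
→ 2025-07-03 15:32 WQY

2025-07-03 15:32 WQY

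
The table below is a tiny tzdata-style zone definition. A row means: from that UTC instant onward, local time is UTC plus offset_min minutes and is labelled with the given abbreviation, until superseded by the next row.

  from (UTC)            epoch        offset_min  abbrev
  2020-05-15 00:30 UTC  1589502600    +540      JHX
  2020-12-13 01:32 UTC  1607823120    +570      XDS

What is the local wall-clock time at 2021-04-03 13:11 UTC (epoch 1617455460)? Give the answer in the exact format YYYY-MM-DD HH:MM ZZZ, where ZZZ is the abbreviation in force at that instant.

2021-04-03 22:41 XDS

Query: 2021-04-03 13:11 UTC
Rule 2/2 (XDS, +09:30): 2020-12-13 01:32 UTC ≤ query < +∞
13·60 + 11 + 570 = 1361 min
1361 = 0·1440 + 1361; 1361 = 22·60 + 41 → 22:41, same day
→ 2021-04-03 22:41 XDS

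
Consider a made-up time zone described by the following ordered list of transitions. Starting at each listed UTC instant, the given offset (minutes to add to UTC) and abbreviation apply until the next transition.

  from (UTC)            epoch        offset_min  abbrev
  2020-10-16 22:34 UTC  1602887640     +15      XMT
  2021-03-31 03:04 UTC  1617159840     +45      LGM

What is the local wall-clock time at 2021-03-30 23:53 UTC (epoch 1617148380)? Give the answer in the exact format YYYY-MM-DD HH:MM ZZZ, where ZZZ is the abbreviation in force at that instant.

Query: 2021-03-30 23:53 UTC
Rule 1/2 (XMT, +00:15): 2020-10-16 22:34 UTC ≤ query < 2021-03-31 03:04 UTC
23·60 + 53 + 15 = 1448 min
1448 = 1·1440 + 8; 8 = 0·60 + 8 → 00:08, 2021-03-30 + 1 day = 2021-03-31
→ 2021-03-31 00:08 XMT

2021-03-31 00:08 XMT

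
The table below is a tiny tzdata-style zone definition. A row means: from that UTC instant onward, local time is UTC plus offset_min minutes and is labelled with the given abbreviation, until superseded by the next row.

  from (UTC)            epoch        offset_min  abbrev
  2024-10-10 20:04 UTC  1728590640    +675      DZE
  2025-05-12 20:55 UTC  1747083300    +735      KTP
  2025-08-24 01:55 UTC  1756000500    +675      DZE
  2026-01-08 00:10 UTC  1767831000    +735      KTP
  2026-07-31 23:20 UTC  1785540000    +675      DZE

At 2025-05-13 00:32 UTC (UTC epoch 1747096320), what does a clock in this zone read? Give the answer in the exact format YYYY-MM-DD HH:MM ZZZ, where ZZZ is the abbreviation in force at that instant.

2025-05-13 12:47 KTP

Query: 2025-05-13 00:32 UTC
Rule 2/5 (KTP, +12:15): 2025-05-12 20:55 UTC ≤ query < 2025-08-24 01:55 UTC
0·60 + 32 + 735 = 767 min
767 = 0·1440 + 767; 767 = 12·60 + 47 → 12:47, same day
→ 2025-05-13 12:47 KTP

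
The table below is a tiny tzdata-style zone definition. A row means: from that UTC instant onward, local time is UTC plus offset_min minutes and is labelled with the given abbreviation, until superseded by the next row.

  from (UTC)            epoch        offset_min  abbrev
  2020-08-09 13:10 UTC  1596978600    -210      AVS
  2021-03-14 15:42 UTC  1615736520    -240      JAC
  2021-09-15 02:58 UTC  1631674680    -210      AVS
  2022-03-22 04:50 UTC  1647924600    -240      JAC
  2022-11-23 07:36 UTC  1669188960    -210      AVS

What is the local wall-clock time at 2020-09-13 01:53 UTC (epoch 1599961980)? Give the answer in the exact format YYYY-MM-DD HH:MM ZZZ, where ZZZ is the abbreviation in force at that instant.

Query: 2020-09-13 01:53 UTC
Rule 1/5 (AVS, -03:30): 2020-08-09 13:10 UTC ≤ query < 2021-03-14 15:42 UTC
1·60 + 53 - 210 = -97 min
-97 = -1·1440 + 1343; 1343 = 22·60 + 23 → 22:23, 2020-09-13 - 1 day = 2020-09-12
→ 2020-09-12 22:23 AVS

2020-09-12 22:23 AVS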